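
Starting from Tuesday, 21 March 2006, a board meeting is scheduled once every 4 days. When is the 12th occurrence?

The 12th occurrence is 11 intervals after the first: 11 × 4 = 44 days after 21 March 2006.
March has 31 days — 10 days to the end of March leaves 34.
April has 30 days (4 left).
4 days into May → 4 May 2006.

4 May 2006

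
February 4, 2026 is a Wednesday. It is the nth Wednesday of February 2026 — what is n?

Day 4 falls in week ⌈4/7⌉ of the month.
Days 1–7 hold the 1st Wednesday, 8–14 the 2nd, 15–21 the 3rd, 22–28 the 4th, 29–31 the 5th.
4 is in the range for the 1st.

1st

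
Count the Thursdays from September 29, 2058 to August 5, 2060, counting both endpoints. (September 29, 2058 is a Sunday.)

September 29, 2058 is a Sunday; the first Thursday on or after it is October 3, 2058 (4 days later).
From October 3, 2058 to August 5, 2060: 89 + 365 + 218 = 672 days (rest of 2058, 2059, to August 5, 2060 in 2060).
672 ÷ 7 = 96 full weeks with remainder 0, so 96 more Thursdays after the first → 97.

97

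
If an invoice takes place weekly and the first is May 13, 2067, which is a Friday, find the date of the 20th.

Sep 23, 2067

The 20th occurrence is 19 intervals after the first: 19 × 7 = 133 days after May 13, 2067.
May has 31 days — 18 days to the end of May leaves 115.
Jun has 30 days (85 left).
Jul has 31 days (54 left).
Aug has 31 days (23 left).
23 days into Sep → Sep 23, 2067.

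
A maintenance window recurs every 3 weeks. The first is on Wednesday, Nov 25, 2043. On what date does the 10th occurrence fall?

Jun 1, 2044

The 10th occurrence is 9 intervals after the first: 9 × 21 = 189 days after Nov 25, 2043.
Nov has 30 days — 5 days to the end of Nov leaves 184.
Dec has 31 days (153 left).
Jan has 31 days (122 left).
Feb has 29 days (93 left).
Mar has 31 days (62 left).
Apr has 30 days (32 left).
May has 31 days (1 left).
1 day into Jun → Jun 1, 2044.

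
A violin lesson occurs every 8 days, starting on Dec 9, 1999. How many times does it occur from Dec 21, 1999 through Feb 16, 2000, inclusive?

7

Occurrences land 8·i days after Dec 9, 1999 for i = 0, 1, 2, …
Dec 21, 1999 is 12 days after the start; 12 ÷ 8 = 1 remainder 4; since the remainder is 4, round up to i = 2. First occurrence in the window: #3 on Dec 25, 1999 (2×8 = 16 days in).
Feb 16, 2000 is 69 days after the start; 69 ÷ 8 = 8 remainder 5. Last occurrence in the window: #9 on Feb 11, 2000.
Occurrences #3 through #9: 7 in total.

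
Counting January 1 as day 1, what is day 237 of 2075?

January has 31 days (237 − 31 = 206 remain).
February has 28 days (206 − 28 = 178 remain).
March has 31 days (178 − 31 = 147 remain).
April has 30 days (147 − 30 = 117 remain).
May has 31 days (117 − 31 = 86 remain).
June has 30 days (86 − 30 = 56 remain).
July has 31 days (56 − 31 = 25 remain).
25 into August → August 25.

August 25, 2075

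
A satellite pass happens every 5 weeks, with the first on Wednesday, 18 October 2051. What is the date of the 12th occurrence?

6 November 2052

The 12th occurrence is 11 intervals after the first: 11 × 35 = 385 days after 18 October 2051.
October has 31 days — 13 days to the end of October leaves 372.
November has 30 days (342 left).
December has 31 days (311 left).
January has 31 days (280 left).
February has 29 days (251 left).
March has 31 days (220 left).
April has 30 days (190 left).
May has 31 days (159 left).
June has 30 days (129 left).
July has 31 days (98 left).
August has 31 days (67 left).
September has 30 days (37 left).
October has 31 days (6 left).
6 days into November → 6 November 2052.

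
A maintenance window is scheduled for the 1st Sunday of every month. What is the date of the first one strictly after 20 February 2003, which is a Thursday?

2 March 2003

February 2003 starts on a Saturday, so its 1st Sunday is 2 February 2003 (1 day in).
That is not after 20 February 2003, so look at March 2003.
March 2003 starts on a Saturday, so its 1st Sunday is 2 March 2003 (1 day in).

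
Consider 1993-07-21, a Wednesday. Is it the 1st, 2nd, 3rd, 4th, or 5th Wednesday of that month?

Day 21 falls in week ⌈21/7⌉ of the month.
Days 1–7 hold the 1st Wednesday, 8–14 the 2nd, 15–21 the 3rd, 22–28 the 4th, 29–31 the 5th.
21 is in the range for the 3rd.

3rd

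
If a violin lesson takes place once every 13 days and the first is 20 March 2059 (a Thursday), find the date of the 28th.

The 28th occurrence is 27 intervals after the first: 27 × 13 = 351 days after 20 March 2059.
March has 31 days — 11 days to the end of March leaves 340.
April has 30 days (310 left).
May has 31 days (279 left).
June has 30 days (249 left).
July has 31 days (218 left).
August has 31 days (187 left).
September has 30 days (157 left).
October has 31 days (126 left).
November has 30 days (96 left).
December has 31 days (65 left).
January has 31 days (34 left).
February has 29 days (5 left).
5 days into March → 5 March 2060.

5 March 2060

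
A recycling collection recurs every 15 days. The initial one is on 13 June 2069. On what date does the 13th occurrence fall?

The 13th occurrence is 12 intervals after the first: 12 × 15 = 180 days after 13 June 2069.
June has 30 days — 17 days to the end of June leaves 163.
July has 31 days (132 left).
August has 31 days (101 left).
September has 30 days (71 left).
October has 31 days (40 left).
November has 30 days (10 left).
10 days into December → 10 December 2069.

10 December 2069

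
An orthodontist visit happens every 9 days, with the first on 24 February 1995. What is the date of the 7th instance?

The 7th occurrence is 6 intervals after the first: 6 × 9 = 54 days after 24 February 1995.
February has 28 days — 4 days to the end of February leaves 50.
March has 31 days (19 left).
19 days into April → 19 April 1995.

19 April 1995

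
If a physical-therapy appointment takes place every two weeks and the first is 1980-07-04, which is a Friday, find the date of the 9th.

The 9th occurrence is 8 intervals after the first: 8 × 14 = 112 days after 1980-07-04.
July has 31 days — 27 days to the end of July leaves 85.
August has 31 days (54 left).
September has 30 days (24 left).
24 days into October → 1980-10-24.

1980-10-24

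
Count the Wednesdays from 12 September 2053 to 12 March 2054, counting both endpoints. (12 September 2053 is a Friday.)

12 September 2053 is a Friday; the first Wednesday on or after it is 17 September 2053 (5 days later).
From 17 September 2053 to 12 March 2054: 13 + 31 + 30 + 31 + 31 + 28 + 12 = 176 days (rest of September, October, November, December, January, February, March).
176 ÷ 7 = 25 full weeks with remainder 1, so 25 more Wednesdays after the first → 26.

26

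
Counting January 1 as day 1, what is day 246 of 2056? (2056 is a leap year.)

2 September 2056

January has 31 days (246 − 31 = 215 remain).
February has 29 days (215 − 29 = 186 remain).
March has 31 days (186 − 31 = 155 remain).
April has 30 days (155 − 30 = 125 remain).
May has 31 days (125 − 31 = 94 remain).
June has 30 days (94 − 30 = 64 remain).
July has 31 days (64 − 31 = 33 remain).
August has 31 days (33 − 31 = 2 remain).
2 into September → September 2.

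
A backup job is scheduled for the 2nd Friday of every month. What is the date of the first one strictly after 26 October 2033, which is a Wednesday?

11 November 2033

October 2033 starts on a Saturday; its first Friday is the 7th, so the 2nd Friday is the 14th — 14 October 2033.
That is not after 26 October 2033, so look at November 2033.
November 2033 starts on a Tuesday; its first Friday is the 4th, so the 2nd Friday is the 11th — 11 November 2033.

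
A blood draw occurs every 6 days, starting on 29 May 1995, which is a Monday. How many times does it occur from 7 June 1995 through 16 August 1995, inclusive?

Occurrences land 6·i days after 29 May 1995 for i = 0, 1, 2, …
7 June 1995 is 9 days after the start; 9 ÷ 6 = 1 remainder 3; since the remainder is 3, round up to i = 2. First occurrence in the window: #3 on 10 June 1995 (2×6 = 12 days in).
16 August 1995 is 79 days after the start; 79 ÷ 6 = 13 remainder 1. Last occurrence in the window: #14 on 15 August 1995.
Occurrences #3 through #14: 12 in total.

12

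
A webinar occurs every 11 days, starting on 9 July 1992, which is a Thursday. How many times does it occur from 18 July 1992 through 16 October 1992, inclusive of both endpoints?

Occurrences land 11·i days after 9 July 1992 for i = 0, 1, 2, …
18 July 1992 is 9 days after the start; 9 ÷ 11 = 0 remainder 9; since the remainder is 9, round up to i = 1. First occurrence in the window: #2 on 20 July 1992 (1×11 = 11 days in).
16 October 1992 is 99 days after the start; 99 ÷ 11 = 9 remainder 0. Last occurrence in the window: #10 on 16 October 1992.
Occurrences #2 through #10: 9 in total.

9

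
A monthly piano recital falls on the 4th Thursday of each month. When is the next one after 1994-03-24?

March 1994 starts on a Tuesday; its first Thursday is the 3rd, so the 4th Thursday is the 24th — 1994-03-24.
That is not after 1994-03-24, so look at April 1994.
April 1994 starts on a Friday; its first Thursday is the 7th, so the 4th Thursday is the 28th — 1994-04-28.

1994-04-28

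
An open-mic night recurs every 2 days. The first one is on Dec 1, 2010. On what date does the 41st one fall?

Feb 19, 2011

The 41st occurrence is 40 intervals after the first: 40 × 2 = 80 days after Dec 1, 2010.
Dec has 31 days — 30 days to the end of Dec leaves 50.
Jan has 31 days (19 left).
19 days into Feb → Feb 19, 2011.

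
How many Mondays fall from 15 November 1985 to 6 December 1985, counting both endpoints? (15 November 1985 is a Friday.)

15 November 1985 is a Friday; the first Monday on or after it is 18 November 1985 (3 days later).
From 18 November 1985 to 6 December 1985: 12 + 6 = 18 days (rest of November, December).
18 ÷ 7 = 2 full weeks with remainder 4, so 2 more Mondays after the first → 3.

3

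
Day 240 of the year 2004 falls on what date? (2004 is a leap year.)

January has 31 days (240 − 31 = 209 remain).
February has 29 days (209 − 29 = 180 remain).
March has 31 days (180 − 31 = 149 remain).
April has 30 days (149 − 30 = 119 remain).
May has 31 days (119 − 31 = 88 remain).
June has 30 days (88 − 30 = 58 remain).
July has 31 days (58 − 31 = 27 remain).
27 into August → August 27.

August 27, 2004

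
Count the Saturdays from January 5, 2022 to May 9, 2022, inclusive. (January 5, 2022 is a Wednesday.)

18

January 5, 2022 is a Wednesday; the first Saturday on or after it is January 8, 2022 (3 days later).
From January 8, 2022 to May 9, 2022: 23 + 28 + 31 + 30 + 9 = 121 days (rest of January, February, March, April, May).
121 ÷ 7 = 17 full weeks with remainder 2, so 17 more Saturdays after the first → 18.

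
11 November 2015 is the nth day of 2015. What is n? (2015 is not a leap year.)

315

Days in months before November: 31 + 28 + 31 + 30 + 31 + 30 + 31 + 31 + 30 + 31 = 304.
Plus 11 days into November → day 315.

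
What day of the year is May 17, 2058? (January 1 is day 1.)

137

Days in months before May: 31 + 28 + 31 + 30 = 120.
Plus 17 days into May → day 137.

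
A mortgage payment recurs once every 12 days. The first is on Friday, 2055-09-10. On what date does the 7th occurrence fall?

The 7th occurrence is 6 intervals after the first: 6 × 12 = 72 days after 2055-09-10.
September has 30 days — 20 days to the end of September leaves 52.
October has 31 days (21 left).
21 days into November → 2055-11-21.

2055-11-21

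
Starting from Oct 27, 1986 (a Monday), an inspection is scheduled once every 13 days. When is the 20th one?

The 20th occurrence is 19 intervals after the first: 19 × 13 = 247 days after Oct 27, 1986.
Oct has 31 days — 4 days to the end of Oct leaves 243.
Nov has 30 days (213 left).
Dec has 31 days (182 left).
Jan has 31 days (151 left).
Feb has 28 days (123 left).
Mar has 31 days (92 left).
Apr has 30 days (62 left).
May has 31 days (31 left).
Jun has 30 days (1 left).
1 day into Jul → Jul 1, 1987.

Jul 1, 1987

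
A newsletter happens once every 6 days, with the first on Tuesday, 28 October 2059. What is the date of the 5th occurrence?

21 November 2059

The 5th occurrence is 4 intervals after the first: 4 × 6 = 24 days after 28 October 2059.
October has 31 days — 3 days to the end of October leaves 21.
21 days into November → 21 November 2059.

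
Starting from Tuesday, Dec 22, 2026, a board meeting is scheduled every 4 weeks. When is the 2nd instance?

The 2nd occurrence is 1 interval after the first: 1 × 28 = 28 days after Dec 22, 2026.
Dec has 31 days — 9 days to the end of Dec leaves 19.
19 days into Jan → Jan 19, 2027.

Jan 19, 2027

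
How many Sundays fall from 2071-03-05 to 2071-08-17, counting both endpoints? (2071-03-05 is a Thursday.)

24

2071-03-05 is a Thursday; the first Sunday on or after it is 2071-03-08 (3 days later).
From 2071-03-08 to 2071-08-17: 23 + 30 + 31 + 30 + 31 + 17 = 162 days (rest of March, April, May, June, July, August).
162 ÷ 7 = 23 full weeks with remainder 1, so 23 more Sundays after the first → 24.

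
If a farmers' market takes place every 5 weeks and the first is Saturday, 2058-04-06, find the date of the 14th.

The 14th occurrence is 13 intervals after the first: 13 × 35 = 455 days after 2058-04-06.
April has 30 days — 24 days to the end of April leaves 431.
From end of April to end of 2058 is 245 days (186 left).
January has 31 days (155 left).
February has 28 days (127 left).
March has 31 days (96 left).
April has 30 days (66 left).
May has 31 days (35 left).
June has 30 days (5 left).
5 days into July → 2059-07-05.

2059-07-05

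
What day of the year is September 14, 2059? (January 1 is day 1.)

257

Days in months before September: 31 + 28 + 31 + 30 + 31 + 30 + 31 + 31 = 243.
Plus 14 days into September → day 257.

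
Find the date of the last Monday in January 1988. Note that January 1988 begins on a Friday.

January 1988 begins on a Friday, so the first Monday is January 4 (3 days later).
January 1988 has 31 days. Adding weeks: 4, 11, 18, 25 — the last one ≤ 31 is the 25th.

25 January 1988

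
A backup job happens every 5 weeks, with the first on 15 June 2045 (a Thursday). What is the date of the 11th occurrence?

31 May 2046

The 11th occurrence is 10 intervals after the first: 10 × 35 = 350 days after 15 June 2045.
June has 30 days — 15 days to the end of June leaves 335.
July has 31 days (304 left).
August has 31 days (273 left).
September has 30 days (243 left).
October has 31 days (212 left).
November has 30 days (182 left).
December has 31 days (151 left).
January has 31 days (120 left).
February has 28 days (92 left).
March has 31 days (61 left).
April has 30 days (31 left).
31 days into May → 31 May 2046.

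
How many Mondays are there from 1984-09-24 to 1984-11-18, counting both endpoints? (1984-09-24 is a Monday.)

8

1984-09-24 is a Monday; the first Monday on or after it is 1984-09-24.
From 1984-09-24 to 1984-11-18: 6 + 31 + 18 = 55 days (rest of September, October, November).
55 ÷ 7 = 7 full weeks with remainder 6, so 7 more Mondays after the first → 8.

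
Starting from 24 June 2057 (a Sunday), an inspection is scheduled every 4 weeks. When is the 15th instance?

The 15th occurrence is 14 intervals after the first: 14 × 28 = 392 days after 24 June 2057.
June has 30 days — 6 days to the end of June leaves 386.
July has 31 days (355 left).
August has 31 days (324 left).
September has 30 days (294 left).
October has 31 days (263 left).
November has 30 days (233 left).
December has 31 days (202 left).
January has 31 days (171 left).
February has 28 days (143 left).
March has 31 days (112 left).
April has 30 days (82 left).
May has 31 days (51 left).
June has 30 days (21 left).
21 days into July → 21 July 2058.

21 July 2058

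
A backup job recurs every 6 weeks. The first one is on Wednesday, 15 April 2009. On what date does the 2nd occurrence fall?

27 May 2009

The 2nd occurrence is 1 interval after the first: 1 × 42 = 42 days after 15 April 2009.
April has 30 days — 15 days to the end of April leaves 27.
27 days into May → 27 May 2009.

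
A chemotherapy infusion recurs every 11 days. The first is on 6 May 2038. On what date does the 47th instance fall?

24 September 2039

The 47th occurrence is 46 intervals after the first: 46 × 11 = 506 days after 6 May 2038.
May has 31 days — 25 days to the end of May leaves 481.
From end of May to end of 2038 is 214 days (267 left).
January has 31 days (236 left).
February has 28 days (208 left).
March has 31 days (177 left).
April has 30 days (147 left).
May has 31 days (116 left).
June has 30 days (86 left).
July has 31 days (55 left).
August has 31 days (24 left).
24 days into September → 24 September 2039.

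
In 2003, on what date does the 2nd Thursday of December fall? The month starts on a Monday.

2003-12-11

December 2003 begins on a Monday, so the first Thursday is December 4 (3 days later).
The 2nd Thursday is 1 weeks later: 4 + 7 = 11.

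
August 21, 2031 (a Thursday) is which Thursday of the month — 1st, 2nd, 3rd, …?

3rd

Day 21 falls in week ⌈21/7⌉ of the month.
Days 1–7 hold the 1st Thursday, 8–14 the 2nd, 15–21 the 3rd, 22–28 the 4th, 29–31 the 5th.
21 is in the range for the 3rd.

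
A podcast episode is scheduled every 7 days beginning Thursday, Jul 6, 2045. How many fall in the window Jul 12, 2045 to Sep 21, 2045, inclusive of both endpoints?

Occurrences land 7·i days after Jul 6, 2045 for i = 0, 1, 2, …
Jul 12, 2045 is 6 days after the start; 6 ÷ 7 = 0 remainder 6; since the remainder is 6, round up to i = 1. First occurrence in the window: #2 on Jul 13, 2045 (1×7 = 7 days in).
Sep 21, 2045 is 77 days after the start; 77 ÷ 7 = 11 remainder 0. Last occurrence in the window: #12 on Sep 21, 2045.
Occurrences #2 through #12: 11 in total.

11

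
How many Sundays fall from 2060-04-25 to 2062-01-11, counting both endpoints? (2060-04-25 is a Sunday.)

2060-04-25 is a Sunday; the first Sunday on or after it is 2060-04-25.
From 2060-04-25 to 2062-01-11: 250 + 365 + 11 = 626 days (rest of 2060, 2061, to 2062-01-11 in 2062).
626 ÷ 7 = 89 full weeks with remainder 3, so 89 more Sundays after the first → 90.

90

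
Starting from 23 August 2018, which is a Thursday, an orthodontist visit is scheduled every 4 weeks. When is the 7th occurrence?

The 7th occurrence is 6 intervals after the first: 6 × 28 = 168 days after 23 August 2018.
August has 31 days — 8 days to the end of August leaves 160.
September has 30 days (130 left).
October has 31 days (99 left).
November has 30 days (69 left).
December has 31 days (38 left).
January has 31 days (7 left).
7 days into February → 7 February 2019.

7 February 2019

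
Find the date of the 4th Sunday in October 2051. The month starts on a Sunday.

October 22, 2051

October 2051 begins on a Sunday, so the first Sunday is October 1.
The 4th Sunday is 3 weeks later: 1 + 21 = 22.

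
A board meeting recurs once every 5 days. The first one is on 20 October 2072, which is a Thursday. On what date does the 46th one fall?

2 June 2073

The 46th occurrence is 45 intervals after the first: 45 × 5 = 225 days after 20 October 2072.
October has 31 days — 11 days to the end of October leaves 214.
November has 30 days (184 left).
December has 31 days (153 left).
January has 31 days (122 left).
February has 28 days (94 left).
March has 31 days (63 left).
April has 30 days (33 left).
May has 31 days (2 left).
2 days into June → 2 June 2073.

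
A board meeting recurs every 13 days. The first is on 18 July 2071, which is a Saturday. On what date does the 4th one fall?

The 4th occurrence is 3 intervals after the first: 3 × 13 = 39 days after 18 July 2071.
July has 31 days — 13 days to the end of July leaves 26.
26 days into August → 26 August 2071.

26 August 2071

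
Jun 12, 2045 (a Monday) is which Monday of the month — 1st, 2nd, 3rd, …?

2nd

Day 12 falls in week ⌈12/7⌉ of the month.
Days 1–7 hold the 1st Monday, 8–14 the 2nd, 15–21 the 3rd, 22–28 the 4th, 29–31 the 5th.
12 is in the range for the 2nd.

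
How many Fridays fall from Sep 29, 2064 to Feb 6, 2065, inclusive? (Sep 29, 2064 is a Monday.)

19

Sep 29, 2064 is a Monday; the first Friday on or after it is Oct 3, 2064 (4 days later).
From Oct 3, 2064 to Feb 6, 2065: 28 + 30 + 31 + 31 + 6 = 126 days (rest of Oct, Nov, Dec, Jan, Feb).
126 ÷ 7 = 18 full weeks with remainder 0, so 18 more Fridays after the first → 19.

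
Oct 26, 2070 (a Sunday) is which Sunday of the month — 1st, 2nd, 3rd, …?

4th

Day 26 falls in week ⌈26/7⌉ of the month.
Days 1–7 hold the 1st Sunday, 8–14 the 2nd, 15–21 the 3rd, 22–28 the 4th, 29–31 the 5th.
26 is in the range for the 4th.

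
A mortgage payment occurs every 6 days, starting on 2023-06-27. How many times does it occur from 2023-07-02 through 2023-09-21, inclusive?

Occurrences land 6·i days after 2023-06-27 for i = 0, 1, 2, …
2023-07-02 is 5 days after the start; 5 ÷ 6 = 0 remainder 5; since the remainder is 5, round up to i = 1. First occurrence in the window: #2 on 2023-07-03 (1×6 = 6 days in).
2023-09-21 is 86 days after the start; 86 ÷ 6 = 14 remainder 2. Last occurrence in the window: #15 on 2023-09-19.
Occurrences #2 through #15: 14 in total.

14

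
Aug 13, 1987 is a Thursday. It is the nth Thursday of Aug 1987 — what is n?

2nd

Day 13 falls in week ⌈13/7⌉ of the month.
Days 1–7 hold the 1st Thursday, 8–14 the 2nd, 15–21 the 3rd, 22–28 the 4th, 29–31 the 5th.
13 is in the range for the 2nd.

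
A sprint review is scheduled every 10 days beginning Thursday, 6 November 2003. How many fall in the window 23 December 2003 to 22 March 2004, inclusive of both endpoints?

9

Occurrences land 10·i days after 6 November 2003 for i = 0, 1, 2, …
23 December 2003 is 47 days after the start; 47 ÷ 10 = 4 remainder 7; since the remainder is 7, round up to i = 5. First occurrence in the window: #6 on 26 December 2003 (5×10 = 50 days in).
22 March 2004 is 137 days after the start; 137 ÷ 10 = 13 remainder 7. Last occurrence in the window: #14 on 15 March 2004.
Occurrences #6 through #14: 9 in total.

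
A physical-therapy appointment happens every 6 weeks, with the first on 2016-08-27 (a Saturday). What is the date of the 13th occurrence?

The 13th occurrence is 12 intervals after the first: 12 × 42 = 504 days after 2016-08-27.
August has 31 days — 4 days to the end of August leaves 500.
From end of August to end of 2016 is 122 days (378 left).
2017 has 365 days (13 left).
13 days into January → 2018-01-13.

2018-01-13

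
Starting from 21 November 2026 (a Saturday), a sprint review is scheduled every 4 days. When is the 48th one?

28 May 2027

The 48th occurrence is 47 intervals after the first: 47 × 4 = 188 days after 21 November 2026.
November has 30 days — 9 days to the end of November leaves 179.
December has 31 days (148 left).
January has 31 days (117 left).
February has 28 days (89 left).
March has 31 days (58 left).
April has 30 days (28 left).
28 days into May → 28 May 2027.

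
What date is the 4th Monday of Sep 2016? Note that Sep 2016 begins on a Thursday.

Sep 2016 begins on a Thursday, so the first Monday is Sep 5 (4 days later).
The 4th Monday is 3 weeks later: 5 + 21 = 26.

Sep 26, 2016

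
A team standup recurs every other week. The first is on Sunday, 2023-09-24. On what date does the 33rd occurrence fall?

2024-12-15

The 33rd occurrence is 32 intervals after the first: 32 × 14 = 448 days after 2023-09-24.
September has 30 days — 6 days to the end of September leaves 442.
From end of September to end of 2023 is 92 days (350 left).
January has 31 days (319 left).
February has 29 days (290 left).
March has 31 days (259 left).
April has 30 days (229 left).
May has 31 days (198 left).
June has 30 days (168 left).
July has 31 days (137 left).
August has 31 days (106 left).
September has 30 days (76 left).
October has 31 days (45 left).
November has 30 days (15 left).
15 days into December → 2024-12-15.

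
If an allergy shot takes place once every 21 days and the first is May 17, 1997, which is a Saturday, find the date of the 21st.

The 21st occurrence is 20 intervals after the first: 20 × 21 = 420 days after May 17, 1997.
May has 31 days — 14 days to the end of May leaves 406.
From end of May to end of 1997 is 214 days (192 left).
January has 31 days (161 left).
February has 28 days (133 left).
March has 31 days (102 left).
April has 30 days (72 left).
May has 31 days (41 left).
June has 30 days (11 left).
11 days into July → July 11, 1998.

July 11, 1998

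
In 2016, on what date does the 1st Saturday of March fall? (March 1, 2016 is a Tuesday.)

March 5, 2016

March 2016 begins on a Tuesday, so the first Saturday is March 5 (4 days later).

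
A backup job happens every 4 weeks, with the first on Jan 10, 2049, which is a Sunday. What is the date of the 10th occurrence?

The 10th occurrence is 9 intervals after the first: 9 × 28 = 252 days after Jan 10, 2049.
Jan has 31 days — 21 days to the end of Jan leaves 231.
Feb has 28 days (203 left).
Mar has 31 days (172 left).
Apr has 30 days (142 left).
May has 31 days (111 left).
Jun has 30 days (81 left).
Jul has 31 days (50 left).
Aug has 31 days (19 left).
19 days into Sep → Sep 19, 2049.

Sep 19, 2049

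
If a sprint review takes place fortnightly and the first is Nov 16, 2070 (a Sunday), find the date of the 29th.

The 29th occurrence is 28 intervals after the first: 28 × 14 = 392 days after Nov 16, 2070.
Nov has 30 days — 14 days to the end of Nov leaves 378.
Dec has 31 days (347 left).
Jan has 31 days (316 left).
Feb has 28 days (288 left).
Mar has 31 days (257 left).
Apr has 30 days (227 left).
May has 31 days (196 left).
Jun has 30 days (166 left).
Jul has 31 days (135 left).
Aug has 31 days (104 left).
Sep has 30 days (74 left).
Oct has 31 days (43 left).
Nov has 30 days (13 left).
13 days into Dec → Dec 13, 2071.

Dec 13, 2071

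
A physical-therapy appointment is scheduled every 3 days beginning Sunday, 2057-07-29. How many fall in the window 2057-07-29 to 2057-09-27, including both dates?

Occurrences land 3·i days after 2057-07-29 for i = 0, 1, 2, …
The window opens on the start date, so the first occurrence inside is #1 on 2057-07-29.
2057-09-27 is 60 days after the start; 60 ÷ 3 = 20 remainder 0. Last occurrence in the window: #21 on 2057-09-27.
Occurrences #1 through #21: 21 in total.

21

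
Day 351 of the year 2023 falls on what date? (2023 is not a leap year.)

2023-12-17

January has 31 days (351 − 31 = 320 remain).
February has 28 days (320 − 28 = 292 remain).
March has 31 days (292 − 31 = 261 remain).
April has 30 days (261 − 30 = 231 remain).
May has 31 days (231 − 31 = 200 remain).
June has 30 days (200 − 30 = 170 remain).
July has 31 days (170 − 31 = 139 remain).
August has 31 days (139 − 31 = 108 remain).
September has 30 days (108 − 30 = 78 remain).
October has 31 days (78 − 31 = 47 remain).
November has 30 days (47 − 30 = 17 remain).
17 into December → December 17.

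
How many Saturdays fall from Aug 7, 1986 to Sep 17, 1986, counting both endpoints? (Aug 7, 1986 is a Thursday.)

6

Aug 7, 1986 is a Thursday; the first Saturday on or after it is Aug 9, 1986 (2 days later).
From Aug 9, 1986 to Sep 17, 1986: 22 + 17 = 39 days (rest of Aug, Sep).
39 ÷ 7 = 5 full weeks with remainder 4, so 5 more Saturdays after the first → 6.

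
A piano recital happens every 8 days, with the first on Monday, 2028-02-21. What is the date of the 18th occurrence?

2028-07-06

The 18th occurrence is 17 intervals after the first: 17 × 8 = 136 days after 2028-02-21.
February has 29 days — 8 days to the end of February leaves 128.
March has 31 days (97 left).
April has 30 days (67 left).
May has 31 days (36 left).
June has 30 days (6 left).
6 days into July → 2028-07-06.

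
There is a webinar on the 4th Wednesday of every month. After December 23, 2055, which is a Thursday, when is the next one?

January 26, 2056

December 2055 starts on a Wednesday; its first Wednesday is the 1st, so the 4th Wednesday is the 22nd — December 22, 2055.
That is not after December 23, 2055, so look at January 2056.
January 2056 starts on a Saturday; its first Wednesday is the 5th, so the 4th Wednesday is the 26th — January 26, 2056.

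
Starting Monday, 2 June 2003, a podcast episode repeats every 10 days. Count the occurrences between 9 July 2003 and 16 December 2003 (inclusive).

Occurrences land 10·i days after 2 June 2003 for i = 0, 1, 2, …
9 July 2003 is 37 days after the start; 37 ÷ 10 = 3 remainder 7; since the remainder is 7, round up to i = 4. First occurrence in the window: #5 on 12 July 2003 (4×10 = 40 days in).
16 December 2003 is 197 days after the start; 197 ÷ 10 = 19 remainder 7. Last occurrence in the window: #20 on 9 December 2003.
Occurrences #5 through #20: 16 in total.

16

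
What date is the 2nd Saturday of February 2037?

The first Saturday of February 2037 is February 7.
The 2nd Saturday is 1 weeks later: 7 + 7 = 14.

2037-02-14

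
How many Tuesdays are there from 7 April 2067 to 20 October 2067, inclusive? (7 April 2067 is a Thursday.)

28

7 April 2067 is a Thursday; the first Tuesday on or after it is 12 April 2067 (5 days later).
From 12 April 2067 to 20 October 2067: 18 + 31 + 30 + 31 + 31 + 30 + 20 = 191 days (rest of April, May, June, July, August, September, October).
191 ÷ 7 = 27 full weeks with remainder 2, so 27 more Tuesdays after the first → 28.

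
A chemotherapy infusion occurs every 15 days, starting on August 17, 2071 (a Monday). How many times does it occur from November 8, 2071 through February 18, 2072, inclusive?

7

Occurrences land 15·i days after August 17, 2071 for i = 0, 1, 2, …
November 8, 2071 is 83 days after the start; 83 ÷ 15 = 5 remainder 8; since the remainder is 8, round up to i = 6. First occurrence in the window: #7 on November 15, 2071 (6×15 = 90 days in).
February 18, 2072 is 185 days after the start; 185 ÷ 15 = 12 remainder 5. Last occurrence in the window: #13 on February 13, 2072.
Occurrences #7 through #13: 7 in total.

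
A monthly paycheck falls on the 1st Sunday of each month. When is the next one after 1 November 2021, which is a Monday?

November 2021 starts on a Monday, so its 1st Sunday is 7 November 2021 (6 days in).
7 November 2021 is after 1 November 2021, so that is the next one.

7 November 2021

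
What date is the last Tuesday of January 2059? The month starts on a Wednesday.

January 2059 begins on a Wednesday, so the first Tuesday is January 7 (6 days later).
January 2059 has 31 days. Adding weeks: 7, 14, 21, 28 — the last one ≤ 31 is the 28th.

January 28, 2059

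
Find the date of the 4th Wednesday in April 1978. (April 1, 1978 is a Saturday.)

1978-04-26

April 1978 begins on a Saturday, so the first Wednesday is April 5 (4 days later).
The 4th Wednesday is 3 weeks later: 5 + 21 = 26.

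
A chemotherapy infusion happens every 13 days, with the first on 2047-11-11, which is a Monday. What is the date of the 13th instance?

2048-04-15

The 13th occurrence is 12 intervals after the first: 12 × 13 = 156 days after 2047-11-11.
November has 30 days — 19 days to the end of November leaves 137.
December has 31 days (106 left).
January has 31 days (75 left).
February has 29 days (46 left).
March has 31 days (15 left).
15 days into April → 2048-04-15.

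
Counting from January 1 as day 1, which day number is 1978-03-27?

86

Days in months before March: 31 + 28 = 59.
Plus 27 days into March → day 86.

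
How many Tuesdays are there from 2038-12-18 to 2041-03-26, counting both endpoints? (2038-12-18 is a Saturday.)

119

2038-12-18 is a Saturday; the first Tuesday on or after it is 2038-12-21 (3 days later).
From 2038-12-21 to 2041-03-26: 10 + 365 + 366 + 85 = 826 days (rest of 2038, 2039, 2040, to 2041-03-26 in 2041).
826 ÷ 7 = 118 full weeks with remainder 0, so 118 more Tuesdays after the first → 119.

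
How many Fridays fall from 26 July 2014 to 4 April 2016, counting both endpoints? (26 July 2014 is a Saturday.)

26 July 2014 is a Saturday; the first Friday on or after it is 1 August 2014 (6 days later).
From 1 August 2014 to 4 April 2016: 152 + 365 + 95 = 612 days (rest of 2014, 2015, to 4 April 2016 in 2016).
612 ÷ 7 = 87 full weeks with remainder 3, so 87 more Fridays after the first → 88.

88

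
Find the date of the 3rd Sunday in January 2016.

January 17, 2016

January 2016 begins on a Friday, so the first Sunday is January 3 (2 days later).
The 3rd Sunday is 2 weeks later: 3 + 14 = 17.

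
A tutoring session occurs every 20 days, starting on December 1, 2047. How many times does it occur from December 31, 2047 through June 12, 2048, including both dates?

Occurrences land 20·i days after December 1, 2047 for i = 0, 1, 2, …
December 31, 2047 is 30 days after the start; 30 ÷ 20 = 1 remainder 10; since the remainder is 10, round up to i = 2. First occurrence in the window: #3 on January 10, 2048 (2×20 = 40 days in).
June 12, 2048 is 194 days after the start; 194 ÷ 20 = 9 remainder 14. Last occurrence in the window: #10 on May 29, 2048.
Occurrences #3 through #10: 8 in total.

8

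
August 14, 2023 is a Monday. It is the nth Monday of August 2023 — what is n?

2nd

Day 14 falls in week ⌈14/7⌉ of the month.
Days 1–7 hold the 1st Monday, 8–14 the 2nd, 15–21 the 3rd, 22–28 the 4th, 29–31 the 5th.
14 is in the range for the 2nd.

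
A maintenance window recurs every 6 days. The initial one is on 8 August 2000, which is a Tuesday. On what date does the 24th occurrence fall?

24 December 2000

The 24th occurrence is 23 intervals after the first: 23 × 6 = 138 days after 8 August 2000.
August has 31 days — 23 days to the end of August leaves 115.
September has 30 days (85 left).
October has 31 days (54 left).
November has 30 days (24 left).
24 days into December → 24 December 2000.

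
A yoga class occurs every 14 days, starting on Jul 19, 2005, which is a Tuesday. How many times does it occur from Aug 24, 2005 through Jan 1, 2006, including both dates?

9

Occurrences land 14·i days after Jul 19, 2005 for i = 0, 1, 2, …
Aug 24, 2005 is 36 days after the start; 36 ÷ 14 = 2 remainder 8; since the remainder is 8, round up to i = 3. First occurrence in the window: #4 on Aug 30, 2005 (3×14 = 42 days in).
Jan 1, 2006 is 166 days after the start; 166 ÷ 14 = 11 remainder 12. Last occurrence in the window: #12 on Dec 20, 2005.
Occurrences #4 through #12: 9 in total.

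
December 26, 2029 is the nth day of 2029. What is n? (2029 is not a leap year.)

Days in months before December: 31 + 28 + 31 + 30 + 31 + 30 + 31 + 31 + 30 + 31 + 30 = 334.
Plus 26 days into December → day 360.

360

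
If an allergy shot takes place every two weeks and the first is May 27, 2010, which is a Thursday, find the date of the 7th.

August 19, 2010

The 7th occurrence is 6 intervals after the first: 6 × 14 = 84 days after May 27, 2010.
May has 31 days — 4 days to the end of May leaves 80.
June has 30 days (50 left).
July has 31 days (19 left).
19 days into August → August 19, 2010.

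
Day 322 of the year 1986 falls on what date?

Nov 18, 1986

Jan has 31 days (322 − 31 = 291 remain).
Feb has 28 days (291 − 28 = 263 remain).
Mar has 31 days (263 − 31 = 232 remain).
Apr has 30 days (232 − 30 = 202 remain).
May has 31 days (202 − 31 = 171 remain).
Jun has 30 days (171 − 30 = 141 remain).
Jul has 31 days (141 − 31 = 110 remain).
Aug has 31 days (110 − 31 = 79 remain).
Sep has 30 days (79 − 30 = 49 remain).
Oct has 31 days (49 − 31 = 18 remain).
18 into Nov → Nov 18.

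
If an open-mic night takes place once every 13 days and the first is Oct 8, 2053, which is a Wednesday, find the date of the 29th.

Oct 7, 2054

The 29th occurrence is 28 intervals after the first: 28 × 13 = 364 days after Oct 8, 2053.
Oct has 31 days — 23 days to the end of Oct leaves 341.
Nov has 30 days (311 left).
Dec has 31 days (280 left).
Jan has 31 days (249 left).
Feb has 28 days (221 left).
Mar has 31 days (190 left).
Apr has 30 days (160 left).
May has 31 days (129 left).
Jun has 30 days (99 left).
Jul has 31 days (68 left).
Aug has 31 days (37 left).
Sep has 30 days (7 left).
7 days into Oct → Oct 7, 2054.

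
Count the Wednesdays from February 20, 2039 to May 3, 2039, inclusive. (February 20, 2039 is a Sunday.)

10

February 20, 2039 is a Sunday; the first Wednesday on or after it is February 23, 2039 (3 days later).
From February 23, 2039 to May 3, 2039: 5 + 31 + 30 + 3 = 69 days (rest of February, March, April, May).
69 ÷ 7 = 9 full weeks with remainder 6, so 9 more Wednesdays after the first → 10.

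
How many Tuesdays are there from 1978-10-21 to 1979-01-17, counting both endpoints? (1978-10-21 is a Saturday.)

1978-10-21 is a Saturday; the first Tuesday on or after it is 1978-10-24 (3 days later).
From 1978-10-24 to 1979-01-17: 7 + 30 + 31 + 17 = 85 days (rest of October, November, December, January).
85 ÷ 7 = 12 full weeks with remainder 1, so 12 more Tuesdays after the first → 13.

13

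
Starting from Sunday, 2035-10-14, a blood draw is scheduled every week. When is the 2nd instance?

The 2nd occurrence is 1 interval after the first: 1 × 7 = 7 days after 2035-10-14.
7 days later is 2035-10-21.

2035-10-21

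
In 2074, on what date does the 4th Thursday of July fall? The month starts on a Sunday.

July 2074 begins on a Sunday, so the first Thursday is July 5 (4 days later).
The 4th Thursday is 3 weeks later: 5 + 21 = 26.

26 July 2074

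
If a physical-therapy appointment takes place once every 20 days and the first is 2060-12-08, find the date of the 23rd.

2062-02-21

The 23rd occurrence is 22 intervals after the first: 22 × 20 = 440 days after 2060-12-08.
December has 31 days — 23 days to the end of December leaves 417.
2061 has 365 days (52 left).
January has 31 days (21 left).
21 days into February → 2062-02-21.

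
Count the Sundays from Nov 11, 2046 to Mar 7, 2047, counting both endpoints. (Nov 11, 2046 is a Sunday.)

17

Nov 11, 2046 is a Sunday; the first Sunday on or after it is Nov 11, 2046.
From Nov 11, 2046 to Mar 7, 2047: 19 + 31 + 31 + 28 + 7 = 116 days (rest of Nov, Dec, Jan, Feb, Mar).
116 ÷ 7 = 16 full weeks with remainder 4, so 16 more Sundays after the first → 17.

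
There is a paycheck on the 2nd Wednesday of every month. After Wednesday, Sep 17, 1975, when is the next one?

Oct 8, 1975

Sep 1975 starts on a Monday; its first Wednesday is the 3rd, so the 2nd Wednesday is the 10th — Sep 10, 1975.
That is not after Sep 17, 1975, so look at Oct 1975.
Oct 1975 starts on a Wednesday; its first Wednesday is the 1st, so the 2nd Wednesday is the 8th — Oct 8, 1975.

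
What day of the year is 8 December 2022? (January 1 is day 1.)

Days in months before December: 31 + 28 + 31 + 30 + 31 + 30 + 31 + 31 + 30 + 31 + 30 = 334.
Plus 8 days into December → day 342.

342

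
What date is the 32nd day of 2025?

February 1, 2025

January has 31 days (32 − 31 = 1 remain).
1 into February → February 1.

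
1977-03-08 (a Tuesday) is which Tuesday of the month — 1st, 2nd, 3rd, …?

2nd

Day 8 falls in week ⌈8/7⌉ of the month.
Days 1–7 hold the 1st Tuesday, 8–14 the 2nd, 15–21 the 3rd, 22–28 the 4th, 29–31 the 5th.
8 is in the range for the 2nd.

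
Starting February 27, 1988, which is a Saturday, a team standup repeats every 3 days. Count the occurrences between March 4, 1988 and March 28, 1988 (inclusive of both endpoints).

Occurrences land 3·i days after February 27, 1988 for i = 0, 1, 2, …
March 4, 1988 is 6 days after the start; 6 ÷ 3 = 2 remainder 0. First occurrence in the window: #3 on March 4, 1988 (2×3 = 6 days in).
March 28, 1988 is 30 days after the start; 30 ÷ 3 = 10 remainder 0. Last occurrence in the window: #11 on March 28, 1988.
Occurrences #3 through #11: 9 in total.

9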